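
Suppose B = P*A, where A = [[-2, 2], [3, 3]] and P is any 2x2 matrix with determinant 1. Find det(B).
-12

By the multiplicative property of determinants, det(B) = det(P*A) = det(P) * det(A) = det(A),
so the determinant is invariant under multiplication by any determinant-1 matrix; we just need det(A).

det(A) = (-2)(3) - (2)(3) = -6 - 6 = -12

Therefore det(B) = 1 * (-12) = -12.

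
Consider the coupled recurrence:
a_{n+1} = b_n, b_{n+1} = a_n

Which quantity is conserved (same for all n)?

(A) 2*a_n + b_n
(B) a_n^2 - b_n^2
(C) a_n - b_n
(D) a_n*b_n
D

Replace a_n by a_{n+1} = b_n and b_n by b_{n+1} = a_n in each option and simplify:
(A) 2*a_n + b_n  ->  2*(b_n) + (a_n) = a_n + 2*b_n   [not conserved]
(B) a_n^2 - b_n^2  ->  (b_n)^2 - (a_n)^2 = -a_n^2 + b_n^2   [not conserved]
(C) a_n - b_n  ->  (b_n) - (a_n) = -a_n + b_n   [not conserved]
(D) a_n*b_n  ->  (b_n)*(a_n) = a_n*b_n   [conserved]

Only (D) a_n*b_n returns to itself after one step, so it is the conserved quantity.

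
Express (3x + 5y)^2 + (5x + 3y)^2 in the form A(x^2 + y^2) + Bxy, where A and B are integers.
34(x^2 + y^2) + 60xy

Expanding: (3x + 5y)^2 = 9x^2 + 30xy + 25y^2
(5x + 3y)^2 = 25x^2 + 30xy + 9y^2
Sum = (9+25)(x^2+y^2) + 60xy = 34(x^2 + y^2) + 60xy
This is symmetric in x and y.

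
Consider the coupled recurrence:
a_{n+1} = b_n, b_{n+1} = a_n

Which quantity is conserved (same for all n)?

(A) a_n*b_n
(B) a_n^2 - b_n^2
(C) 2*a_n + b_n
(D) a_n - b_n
A

Replace a_n by a_{n+1} = b_n and b_n by b_{n+1} = a_n in each option and simplify:
(A) a_n*b_n  ->  (b_n)*(a_n) = a_n*b_n   [conserved]
(B) a_n^2 - b_n^2  ->  (b_n)^2 - (a_n)^2 = -a_n^2 + b_n^2   [not conserved]
(C) 2*a_n + b_n  ->  2*(b_n) + (a_n) = a_n + 2*b_n   [not conserved]
(D) a_n - b_n  ->  (b_n) - (a_n) = -a_n + b_n   [not conserved]

Only (A) a_n*b_n returns to itself after one step, so it is the conserved quantity.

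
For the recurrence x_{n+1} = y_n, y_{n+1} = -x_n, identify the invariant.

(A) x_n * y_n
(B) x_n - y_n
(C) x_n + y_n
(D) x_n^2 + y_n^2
D

For the recurrence x_{n+1} = y_n, y_{n+1} = -x_n:

x_{n+1}^2 + y_{n+1}^2 = y_n^2 + (-x_n)^2 = x_n^2 + y_n^2
The sum of squares is conserved (like energy in a harmonic oscillator).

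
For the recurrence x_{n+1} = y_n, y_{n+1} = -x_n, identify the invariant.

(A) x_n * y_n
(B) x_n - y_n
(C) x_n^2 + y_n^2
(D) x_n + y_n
C

For the recurrence x_{n+1} = y_n, y_{n+1} = -x_n:

x_{n+1}^2 + y_{n+1}^2 = y_n^2 + (-x_n)^2 = x_n^2 + y_n^2
The sum of squares is conserved (like energy in a harmonic oscillator).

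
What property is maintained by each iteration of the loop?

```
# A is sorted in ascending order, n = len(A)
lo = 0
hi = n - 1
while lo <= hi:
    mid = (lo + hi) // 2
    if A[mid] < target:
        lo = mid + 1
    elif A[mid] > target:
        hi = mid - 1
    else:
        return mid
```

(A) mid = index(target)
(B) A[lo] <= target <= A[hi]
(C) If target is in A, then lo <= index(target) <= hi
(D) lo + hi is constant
C

A loop invariant must hold before the first iteration and be re-established by every execution of the body.

(C) If target is in A, then lo <= index(target) <= hi: Before the loop [lo, hi] = [0, n-1] covers every index. When A[mid] < target, sortedness puts target strictly to the right of mid, so setting lo = mid + 1 keeps index(target) in [lo, hi]; symmetrically for hi = mid - 1. Hence 'if target is in A then lo <= index(target) <= hi' holds after every iteration, and when lo > hi it proves target is absent.

The other options fail:
(A) mid = index(target): mid is just the current probe; it equals index(target) only on the iteration that returns.
(B) A[lo] <= target <= A[hi]: fails when target is not in A (e.g. target < A[0] already violates it before the loop), so it is not maintained in general.
(D) lo + hi is constant: each iteration moves exactly one of lo, hi, so lo + hi changes (e.g. 0 + (n-1) becomes (mid+1) + (n-1)).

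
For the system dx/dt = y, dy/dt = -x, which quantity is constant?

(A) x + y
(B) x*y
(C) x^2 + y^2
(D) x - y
C

A first integral I satisfies dI/dt = 0 along every solution. Differentiate each option and use the equation of motion:
(A) d/dt[x + y] = y + (-x) = y - x, not identically 0
(B) d/dt[x*y] = (dx/dt)y + x(dy/dt) = y^2 - x^2, not identically 0
(C) d/dt[x^2 + y^2] = 2x*dx/dt + 2y*dy/dt = 2x*y + 2y*(-x) = 0
(D) d/dt[x - y] = y - (-x) = x + y, not identically 0

Only (C) has zero time-derivative. So x^2 + y^2 (the squared radius; trajectories are circles) is the conserved quantity.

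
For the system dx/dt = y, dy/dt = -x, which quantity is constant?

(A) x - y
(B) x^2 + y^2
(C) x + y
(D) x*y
B

A first integral I satisfies dI/dt = 0 along every solution. Differentiate each option and use the equation of motion:
(A) d/dt[x - y] = y - (-x) = x + y, not identically 0
(B) d/dt[x^2 + y^2] = 2x*dx/dt + 2y*dy/dt = 2x*y + 2y*(-x) = 0
(C) d/dt[x + y] = y + (-x) = y - x, not identically 0
(D) d/dt[x*y] = (dx/dt)y + x(dy/dt) = y^2 - x^2, not identically 0

Only (B) has zero time-derivative. So x^2 + y^2 (the squared radius; trajectories are circles) is the conserved quantity.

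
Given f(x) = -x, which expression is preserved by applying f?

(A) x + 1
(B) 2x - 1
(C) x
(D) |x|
D

For f(x) = -x:
Applying f replaces x by -x. Since |-x| = |x|, the absolute value is unchanged by f, whereas x -> -x, 2x - 1 -> -2x - 1 and x + 1 -> -x + 1 all change.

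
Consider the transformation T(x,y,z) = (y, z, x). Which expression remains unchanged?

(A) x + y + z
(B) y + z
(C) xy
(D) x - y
A

Apply T(x,y,z) = (y, z, x) to each option, i.e. replace (x, y, z) by the transformed coordinates.
Substitute the transformed coordinates into each option and compare with the original:
(A) x + y + z  ->  (y) + (z) + (x) = x + y + z   [equals x + y + z: invariant]
(B) y + z  ->  (z) + (x) = x + z   [differs from y + z: not invariant]
(C) xy  ->  (y)(z) = yz   [differs from xy: not invariant]
(D) x - y  ->  (y) - (z) = y - z   [differs from x - y: not invariant]

Only option (A), x + y + z, is unchanged by the transformation.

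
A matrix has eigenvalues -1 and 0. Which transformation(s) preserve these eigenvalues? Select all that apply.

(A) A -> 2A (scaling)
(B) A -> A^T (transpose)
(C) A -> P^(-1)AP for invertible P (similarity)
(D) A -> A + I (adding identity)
B and C

Eigenvalues are preserved by:
1. Similarity transformations: A -> P^(-1)AP (same characteristic polynomial)
2. Transpose: A^T has the same eigenvalues as A

Eigenvalues are NOT preserved by:
- Adding identity: eigenvalues become -1+1, 0+1
- Scaling: eigenvalues become -2, 0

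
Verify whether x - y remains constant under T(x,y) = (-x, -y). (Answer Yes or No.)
No

Substitute T(x,y) = (-x, -y) into the expression and compare with the original.

Original: x - y
After applying T: (-x) - (-y) = -x + y

This differs from the original x - y (difference: -2x + 2y), so the expression is NOT invariant.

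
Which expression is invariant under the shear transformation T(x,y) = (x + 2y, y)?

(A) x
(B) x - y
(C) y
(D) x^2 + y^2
C

Under the shear T(x,y) = (x + 2y, y):
Substitute the transformed coordinates into each option and compare with the original:
(A) x  ->  (x + 2y) = x + 2y   [differs from x: not invariant]
(B) x - y  ->  (x + 2y) - (y) = x + y   [differs from x - y: not invariant]
(C) y  ->  (y) = y   [equals y: invariant]
(D) x^2 + y^2  ->  (x + 2y)^2 + (y)^2 = x^2 + 4xy + 5y^2   [differs from x^2 + y^2: not invariant]

Only option (C), y, is unchanged by the transformation.
A horizontal shear moves points parallel to the x-axis, so the y-coordinate (and any function of y alone) is unchanged.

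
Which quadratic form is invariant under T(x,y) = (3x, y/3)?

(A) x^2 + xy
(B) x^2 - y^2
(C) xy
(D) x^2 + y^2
C

T multiplies x by 3 and divides y by 3.
Substitute the transformed coordinates into each option and compare with the original:
(A) x^2 + xy  ->  (3x)^2 + (3x)(y/3) = 9x^2 + xy   [differs from x^2 + xy: not invariant]
(B) x^2 - y^2  ->  (3x)^2 - (y/3)^2 = 9x^2 - y^2/9   [differs from x^2 - y^2: not invariant]
(C) xy  ->  (3x)(y/3) = xy   [equals xy: invariant]
(D) x^2 + y^2  ->  (3x)^2 + (y/3)^2 = 9x^2 + y^2/9   [differs from x^2 + y^2: not invariant]

Only option (C), xy, is unchanged by the transformation.
The factors 3 and 1/3 cancel only in the pure product xy.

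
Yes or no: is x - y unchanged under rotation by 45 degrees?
No

Applying rotation by 45 degrees: x' = x*cos(45 degrees) - y*sin(45 degrees) = sqrt(2)x/2 - sqrt(2)y/2, y' = x*sin(45 degrees) + y*cos(45 degrees) = sqrt(2)x/2 + sqrt(2)y/2

Substituting into x - y:
(sqrt(2)x/2 - sqrt(2)y/2) - (sqrt(2)x/2 + sqrt(2)y/2)
= -sqrt(2)y

This differs from the original expression x - y, so it is NOT invariant.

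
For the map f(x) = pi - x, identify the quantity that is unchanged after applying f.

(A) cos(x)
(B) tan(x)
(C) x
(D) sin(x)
D

For f(x) = pi - x:
sin(pi - x) = sin(x), so sine is invariant under this transformation.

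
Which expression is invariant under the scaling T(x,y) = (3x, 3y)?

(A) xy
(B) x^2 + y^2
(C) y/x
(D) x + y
C

Under the uniform scaling T(x,y) = (3x, 3y):
Substitute the transformed coordinates into each option and compare with the original:
(A) xy  ->  (3x)(3y) = 9xy   [differs from xy: not invariant]
(B) x^2 + y^2  ->  (3x)^2 + (3y)^2 = 9x^2 + 9y^2   [differs from x^2 + y^2: not invariant]
(C) y/x  ->  (3y)/(3x) = y/x   [equals y/x: invariant]
(D) x + y  ->  (3x) + (3y) = 3x + 3y   [differs from x + y: not invariant]

Only option (C), y/x, is unchanged by the transformation.
The common factor 3 cancels in a ratio of coordinates, while sums, products and sums of squares pick up factors of 3 or 9.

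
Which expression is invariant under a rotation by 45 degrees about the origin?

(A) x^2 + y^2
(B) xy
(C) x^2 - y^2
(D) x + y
A

A rotation by 45 degrees sends (x, y) to (sqrt(2)x/2 - sqrt(2)y/2, sqrt(2)x/2 + sqrt(2)y/2).
Substitute the transformed coordinates into each option and compare with the original:
(A) x^2 + y^2  ->  (sqrt(2)x/2 - sqrt(2)y/2)^2 + (sqrt(2)x/2 + sqrt(2)y/2)^2 = x^2 + y^2   [equals x^2 + y^2: invariant]
(B) xy  ->  (sqrt(2)x/2 - sqrt(2)y/2)(sqrt(2)x/2 + sqrt(2)y/2) = x^2/2 - y^2/2   [differs from xy: not invariant]
(C) x^2 - y^2  ->  (sqrt(2)x/2 - sqrt(2)y/2)^2 - (sqrt(2)x/2 + sqrt(2)y/2)^2 = -2xy   [differs from x^2 - y^2: not invariant]
(D) x + y  ->  (sqrt(2)x/2 - sqrt(2)y/2) + (sqrt(2)x/2 + sqrt(2)y/2) = sqrt(2)x   [differs from x + y: not invariant]

Only option (A), x^2 + y^2, is unchanged by the transformation.
Geometrically, x^2 + y^2 is the squared distance from the origin, which every rotation about the origin preserves.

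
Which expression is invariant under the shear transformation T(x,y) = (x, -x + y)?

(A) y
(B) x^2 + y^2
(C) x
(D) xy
C

Under the shear T(x,y) = (x, -x + y):
Substitute the transformed coordinates into each option and compare with the original:
(A) y  ->  (-x + y) = -x + y   [differs from y: not invariant]
(B) x^2 + y^2  ->  (x)^2 + (-x + y)^2 = 2x^2 - 2xy + y^2   [differs from x^2 + y^2: not invariant]
(C) x  ->  (x) = x   [equals x: invariant]
(D) xy  ->  (x)(-x + y) = -x^2 + xy   [differs from xy: not invariant]

Only option (C), x, is unchanged by the transformation.
A vertical shear moves points parallel to the y-axis, so the x-coordinate (and any function of x alone) is unchanged.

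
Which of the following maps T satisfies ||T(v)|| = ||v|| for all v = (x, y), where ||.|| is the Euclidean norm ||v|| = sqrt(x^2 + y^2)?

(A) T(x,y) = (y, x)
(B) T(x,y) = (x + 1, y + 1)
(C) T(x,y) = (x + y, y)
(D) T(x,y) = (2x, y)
A

A transformation preserves a norm if ||T(v)|| = ||v|| for every v; a single vector where the norm changes rules an option out.

(A) T(x,y) = (y, x): preserves the norm -- it is an orthogonal map (a rotation/reflection), and (y)^2 + (x)^2 simplifies to x^2 + y^2.
(B) T(x,y) = (x + 1, y + 1): v = (1, 0) has norm sqrt((1)^2 + (0)^2) = 1, but T(v) = (2, 1) has norm sqrt(5) -- not preserved.
(C) T(x,y) = (x + y, y): v = (0, 1) has norm sqrt((0)^2 + (1)^2) = 1, but T(v) = (1, 1) has norm sqrt(2) -- not preserved.
(D) T(x,y) = (2x, y): v = (1, 0) has norm sqrt((1)^2 + (0)^2) = 1, but T(v) = (2, 0) has norm 2 -- not preserved.

Therefore the answer is (A).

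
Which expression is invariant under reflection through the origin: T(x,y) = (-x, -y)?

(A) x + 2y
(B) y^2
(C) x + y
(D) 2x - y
B

The map is reflection through the origin: T(x,y) = (-x, -y).
Substitute the transformed coordinates into each option and compare with the original:
(A) x + 2y  ->  (-x) + 2(-y) = -x - 2y   [differs from x + 2y: not invariant]
(B) y^2  ->  (-y)^2 = y^2   [equals y^2: invariant]
(C) x + y  ->  (-x) + (-y) = -x - y   [differs from x + y: not invariant]
(D) 2x - y  ->  2(-x) - (-y) = -2x + y   [differs from 2x - y: not invariant]

Only option (B), y^2, is unchanged by the transformation.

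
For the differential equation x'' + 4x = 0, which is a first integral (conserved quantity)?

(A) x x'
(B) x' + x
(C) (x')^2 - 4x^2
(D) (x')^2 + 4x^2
D

A first integral I satisfies dI/dt = 0 along every solution. Differentiate each option and use the equation of motion:
(A) d/dt[x x'] = (x')^2 + x x'' = (x')^2 - 4x^2, not identically 0
(B) d/dt[x' + x] = x'' + x' = -4x + x', not identically 0
(C) d/dt[(x')^2 - 4x^2] = 2x'x'' - 8x x' = -16x x', not identically 0
(D) d/dt[(x')^2 + 4x^2] = 2x'x'' + 8x x' = 2x'(-4x) + 8x x' = 0

Only (D) has zero time-derivative. So the energy-like quantity (x')^2 + 4x^2 is the first integral.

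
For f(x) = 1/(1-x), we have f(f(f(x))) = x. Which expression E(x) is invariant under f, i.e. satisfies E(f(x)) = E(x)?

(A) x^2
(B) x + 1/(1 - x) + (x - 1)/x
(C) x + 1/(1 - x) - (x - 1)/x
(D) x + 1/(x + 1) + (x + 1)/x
B

Replace x by f(x) = 1/(1 - x) in each option and simplify. As a quick numerical cross-check, also compare E(3) with E(f(3)) = E(-1/2).

(A) x^2  ->  (1/(1 - x))^2 = (x - 1)^(-2); check: E(3) = 9 but E(-1/2) = 1/4.   [not invariant]
(B) x + 1/(1 - x) + (x - 1)/x  ->  (1/(1 - x)) + 1/(1 - (1/(1 - x))) + ((1/(1 - x)) - 1)/(1/(1 - x)), which simplifies back to x + 1/(1 - x) + (x - 1)/x; check: E(3) = 19/6, E(-1/2) = 19/6.   [invariant]
(C) x + 1/(1 - x) - (x - 1)/x  ->  (1/(1 - x)) + 1/(1 - (1/(1 - x))) - ((1/(1 - x)) - 1)/(1/(1 - x)) = (x^2(1 - x) - x + (x - 1)^2)/(x(x - 1)); check: E(3) = 11/6 but E(-1/2) = -17/6.   [not invariant]
(D) x + 1/(x + 1) + (x + 1)/x  ->  (1/(1 - x)) + 1/((1/(1 - x)) + 1) + ((1/(1 - x)) + 1)/(1/(1 - x)) = (-x^3 + 6x^2 - 11x + 7)/(x^2 - 3x + 2); check: E(3) = 55/12 but E(-1/2) = 1/2.   [not invariant]

Only (B) is unchanged. Indeed f(f(x)) = 1/(1 - 1/(1-x)) = (1-x)/(-x) = (x-1)/x, so E(x) = x + f(x) + f(f(x)) is the sum over the whole 3-cycle; applying f just permutes the three terms cyclically (x -> f(x) -> f(f(x)) -> x), leaving the sum unchanged.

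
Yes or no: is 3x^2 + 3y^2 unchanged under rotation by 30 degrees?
Yes

Applying rotation by 30 degrees: x' = x*cos(30 degrees) - y*sin(30 degrees) = sqrt(3)x/2 - y/2, y' = x*sin(30 degrees) + y*cos(30 degrees) = x/2 + sqrt(3)y/2

Substituting into 3x^2 + 3y^2:
3(sqrt(3)x/2 - y/2)^2 + 3(x/2 + sqrt(3)y/2)^2
= 3x^2 + 3y^2

This equals the original expression 3x^2 + 3y^2, so it IS invariant.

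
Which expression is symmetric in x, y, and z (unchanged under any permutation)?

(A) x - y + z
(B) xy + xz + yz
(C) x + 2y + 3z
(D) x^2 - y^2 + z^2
B

A symmetric expression is unchanged when the variables are permuted; here the transformation to test is the swap (x, y) -> (y, x).
A symmetric expression must survive every permutation; the single swap x <-> y already eliminates the distractors, and the keyed expression is also unchanged by x <-> z and y <-> z (each variable enters it in exactly the same way).
Substitute the transformed coordinates into each option and compare with the original:
(A) x - y + z  ->  (y) - (x) + z = -x + y + z   [differs from x - y + z: not invariant]
(B) xy + xz + yz  ->  (y)(x) + (y)z + (x)z = xy + xz + yz   [equals xy + xz + yz: invariant]
(C) x + 2y + 3z  ->  (y) + 2(x) + 3z = 2x + y + 3z   [differs from x + 2y + 3z: not invariant]
(D) x^2 - y^2 + z^2  ->  (y)^2 - (x)^2 + z^2 = -x^2 + y^2 + z^2   [differs from x^2 - y^2 + z^2: not invariant]

Only option (B), xy + xz + yz, is unchanged by the transformation.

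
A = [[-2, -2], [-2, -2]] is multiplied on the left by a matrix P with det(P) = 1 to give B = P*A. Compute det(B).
0

By the multiplicative property of determinants, det(B) = det(P*A) = det(P) * det(A) = det(A),
so the determinant is invariant under multiplication by any determinant-1 matrix; we just need det(A).

det(A) = (-2)(-2) - (-2)(-2) = 4 - 4 = 0

Therefore det(B) = 1 * 0 = 0.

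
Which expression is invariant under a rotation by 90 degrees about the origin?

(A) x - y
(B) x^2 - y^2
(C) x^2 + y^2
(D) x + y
C

A rotation by 90 degrees sends (x, y) to (-y, x).
Substitute the transformed coordinates into each option and compare with the original:
(A) x - y  ->  (-y) - (x) = -x - y   [differs from x - y: not invariant]
(B) x^2 - y^2  ->  (-y)^2 - (x)^2 = -x^2 + y^2   [differs from x^2 - y^2: not invariant]
(C) x^2 + y^2  ->  (-y)^2 + (x)^2 = x^2 + y^2   [equals x^2 + y^2: invariant]
(D) x + y  ->  (-y) + (x) = x - y   [differs from x + y: not invariant]

Only option (C), x^2 + y^2, is unchanged by the transformation.
Geometrically, x^2 + y^2 is the squared distance from the origin, which every rotation about the origin preserves.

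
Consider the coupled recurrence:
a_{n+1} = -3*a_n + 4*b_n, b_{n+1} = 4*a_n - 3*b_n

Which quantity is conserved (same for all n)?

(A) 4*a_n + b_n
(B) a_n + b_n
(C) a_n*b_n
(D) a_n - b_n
B

Replace a_n by a_{n+1} = -3*a_n + 4*b_n and b_n by b_{n+1} = 4*a_n - 3*b_n in each option and simplify:
(A) 4*a_n + b_n  ->  4*(-3*a_n + 4*b_n) + (4*a_n - 3*b_n) = -8*a_n + 13*b_n   [not conserved]
(B) a_n + b_n  ->  (-3*a_n + 4*b_n) + (4*a_n - 3*b_n) = a_n + b_n   [conserved]
(C) a_n*b_n  ->  (-3*a_n + 4*b_n)*(4*a_n - 3*b_n) = -12*a_n^2 + 25*a_n*b_n - 12*b_n^2   [not conserved]
(D) a_n - b_n  ->  (-3*a_n + 4*b_n) - (4*a_n - 3*b_n) = -7*a_n + 7*b_n   [not conserved]

Only (B) a_n + b_n returns to itself after one step, so it is the conserved quantity.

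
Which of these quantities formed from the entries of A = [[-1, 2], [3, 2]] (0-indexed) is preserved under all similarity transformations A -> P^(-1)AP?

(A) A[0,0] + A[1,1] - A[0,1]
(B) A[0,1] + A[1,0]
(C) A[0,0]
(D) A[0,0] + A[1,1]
D

A[0,0] + A[1,1] is the trace of A. By the cyclic property of the trace, tr(P^(-1)AP) = tr(APP^(-1)) = tr(A), so it is the same for every matrix similar to A.

The other combinations are not similarity invariants. For example, take P = [[1, 2], [0, 1]] (det P = 1), so P^(-1) = [[1, -2], [0, 1]] and
B = P^(-1)AP = [[-7, -16], [3, 8]].
Evaluating each option on A and on B:
(A) A[0,0] + A[1,1] - A[0,1]: -1 for A, 17 for B -> changes
(B) A[0,1] + A[1,0]: 5 for A, -13 for B -> changes
(C) A[0,0]: -1 for A, -7 for B -> changes
(D) A[0,0] + A[1,1]: 1 for A, 1 for B -> unchanged

Only (D) A[0,0] + A[1,1] = 1 survives (and it does so for every P, not just this one), so it is the invariant.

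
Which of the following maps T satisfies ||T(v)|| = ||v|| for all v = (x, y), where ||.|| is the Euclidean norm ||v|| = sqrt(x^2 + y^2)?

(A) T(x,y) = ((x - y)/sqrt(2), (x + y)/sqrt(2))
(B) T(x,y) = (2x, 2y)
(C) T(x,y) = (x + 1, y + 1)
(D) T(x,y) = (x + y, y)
A

A transformation preserves a norm if ||T(v)|| = ||v|| for every v; a single vector where the norm changes rules an option out.

(A) T(x,y) = ((x - y)/sqrt(2), (x + y)/sqrt(2)): preserves the norm -- it is an orthogonal map (a rotation/reflection), and (sqrt(2)(x - y)/2)^2 + (sqrt(2)(x + y)/2)^2 simplifies to x^2 + y^2.
(B) T(x,y) = (2x, 2y): v = (1, 0) has norm sqrt((1)^2 + (0)^2) = 1, but T(v) = (2, 0) has norm 2 -- not preserved.
(C) T(x,y) = (x + 1, y + 1): v = (1, 0) has norm sqrt((1)^2 + (0)^2) = 1, but T(v) = (2, 1) has norm sqrt(5) -- not preserved.
(D) T(x,y) = (x + y, y): v = (0, 1) has norm sqrt((0)^2 + (1)^2) = 1, but T(v) = (1, 1) has norm sqrt(2) -- not preserved.

Therefore the answer is (A).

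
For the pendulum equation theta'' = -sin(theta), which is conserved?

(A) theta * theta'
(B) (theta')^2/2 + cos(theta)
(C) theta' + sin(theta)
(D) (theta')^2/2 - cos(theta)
D

A first integral I satisfies dI/dt = 0 along every solution. Differentiate each option and use the equation of motion:
(A) d/dt[theta * theta'] = (theta')^2 + theta theta'' = (theta')^2 - theta sin(theta), not identically 0
(B) d/dt[(theta')^2/2 + cos(theta)] = theta' theta'' - sin(theta) theta' = -2 theta' sin(theta), not identically 0
(C) d/dt[theta' + sin(theta)] = theta'' + cos(theta) theta' = -sin(theta) + theta' cos(theta), not identically 0
(D) d/dt[(theta')^2/2 - cos(theta)] = theta' theta'' + sin(theta) theta' = theta'(-sin(theta)) + theta' sin(theta) = 0

Only (D) has zero time-derivative. This is the total energy: kinetic (theta')^2/2 plus potential -cos(theta).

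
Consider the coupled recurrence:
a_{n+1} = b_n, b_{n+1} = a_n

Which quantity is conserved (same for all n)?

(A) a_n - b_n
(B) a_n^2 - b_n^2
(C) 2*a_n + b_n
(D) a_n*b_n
D

Replace a_n by a_{n+1} = b_n and b_n by b_{n+1} = a_n in each option and simplify:
(A) a_n - b_n  ->  (b_n) - (a_n) = -a_n + b_n   [not conserved]
(B) a_n^2 - b_n^2  ->  (b_n)^2 - (a_n)^2 = -a_n^2 + b_n^2   [not conserved]
(C) 2*a_n + b_n  ->  2*(b_n) + (a_n) = a_n + 2*b_n   [not conserved]
(D) a_n*b_n  ->  (b_n)*(a_n) = a_n*b_n   [conserved]

Only (D) a_n*b_n returns to itself after one step, so it is the conserved quantity.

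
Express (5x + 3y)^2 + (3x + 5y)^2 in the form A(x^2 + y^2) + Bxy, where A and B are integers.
34(x^2 + y^2) + 60xy

Expanding: (5x + 3y)^2 = 25x^2 + 30xy + 9y^2
(3x + 5y)^2 = 9x^2 + 30xy + 25y^2
Sum = (25+9)(x^2+y^2) + 60xy = 34(x^2 + y^2) + 60xy
This is symmetric in x and y.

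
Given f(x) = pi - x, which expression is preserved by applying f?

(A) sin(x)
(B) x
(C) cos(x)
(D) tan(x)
A

For f(x) = pi - x:
sin(pi - x) = sin(x), so sine is invariant under this transformation.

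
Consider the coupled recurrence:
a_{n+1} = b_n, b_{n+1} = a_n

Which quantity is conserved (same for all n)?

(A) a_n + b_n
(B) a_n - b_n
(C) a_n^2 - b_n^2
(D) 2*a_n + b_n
A

Replace a_n by a_{n+1} = b_n and b_n by b_{n+1} = a_n in each option and simplify:
(A) a_n + b_n  ->  (b_n) + (a_n) = a_n + b_n   [conserved]
(B) a_n - b_n  ->  (b_n) - (a_n) = -a_n + b_n   [not conserved]
(C) a_n^2 - b_n^2  ->  (b_n)^2 - (a_n)^2 = -a_n^2 + b_n^2   [not conserved]
(D) 2*a_n + b_n  ->  2*(b_n) + (a_n) = a_n + 2*b_n   [not conserved]

Only (A) a_n + b_n returns to itself after one step, so it is the conserved quantity.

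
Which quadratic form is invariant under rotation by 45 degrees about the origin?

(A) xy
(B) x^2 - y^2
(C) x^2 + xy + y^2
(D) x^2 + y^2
D

Rotation by 45 degrees sends (x, y) to (sqrt(2)x/2 - sqrt(2)y/2, sqrt(2)x/2 + sqrt(2)y/2).
Substitute the transformed coordinates into each option and compare with the original:
(A) xy  ->  (sqrt(2)x/2 - sqrt(2)y/2)(sqrt(2)x/2 + sqrt(2)y/2) = x^2/2 - y^2/2   [differs from xy: not invariant]
(B) x^2 - y^2  ->  (sqrt(2)x/2 - sqrt(2)y/2)^2 - (sqrt(2)x/2 + sqrt(2)y/2)^2 = -2xy   [differs from x^2 - y^2: not invariant]
(C) x^2 + xy + y^2  ->  (sqrt(2)x/2 - sqrt(2)y/2)^2 + (sqrt(2)x/2 - sqrt(2)y/2)(sqrt(2)x/2 + sqrt(2)y/2) + (sqrt(2)x/2 + sqrt(2)y/2)^2 = 3x^2/2 + y^2/2   [differs from x^2 + xy + y^2: not invariant]
(D) x^2 + y^2  ->  (sqrt(2)x/2 - sqrt(2)y/2)^2 + (sqrt(2)x/2 + sqrt(2)y/2)^2 = x^2 + y^2   [equals x^2 + y^2: invariant]

Only option (D), x^2 + y^2, is unchanged by the transformation.
x^2 + y^2 is the squared distance from the origin, which rotations preserve.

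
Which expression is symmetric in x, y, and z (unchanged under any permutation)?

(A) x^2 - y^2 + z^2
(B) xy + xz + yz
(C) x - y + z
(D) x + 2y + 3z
B

A symmetric expression is unchanged when the variables are permuted; here the transformation to test is the swap (x, y) -> (y, x).
A symmetric expression must survive every permutation; the single swap x <-> y already eliminates the distractors, and the keyed expression is also unchanged by x <-> z and y <-> z (each variable enters it in exactly the same way).
Substitute the transformed coordinates into each option and compare with the original:
(A) x^2 - y^2 + z^2  ->  (y)^2 - (x)^2 + z^2 = -x^2 + y^2 + z^2   [differs from x^2 - y^2 + z^2: not invariant]
(B) xy + xz + yz  ->  (y)(x) + (y)z + (x)z = xy + xz + yz   [equals xy + xz + yz: invariant]
(C) x - y + z  ->  (y) - (x) + z = -x + y + z   [differs from x - y + z: not invariant]
(D) x + 2y + 3z  ->  (y) + 2(x) + 3z = 2x + y + 3z   [differs from x + 2y + 3z: not invariant]

Only option (B), xy + xz + yz, is unchanged by the transformation.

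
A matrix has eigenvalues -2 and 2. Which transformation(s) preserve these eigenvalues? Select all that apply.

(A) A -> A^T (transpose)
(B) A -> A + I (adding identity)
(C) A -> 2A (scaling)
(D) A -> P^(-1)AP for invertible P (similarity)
A and D

Eigenvalues are preserved by:
1. Similarity transformations: A -> P^(-1)AP (same characteristic polynomial)
2. Transpose: A^T has the same eigenvalues as A

Eigenvalues are NOT preserved by:
- Adding identity: eigenvalues become -2+1, 2+1
- Scaling: eigenvalues become -4, 4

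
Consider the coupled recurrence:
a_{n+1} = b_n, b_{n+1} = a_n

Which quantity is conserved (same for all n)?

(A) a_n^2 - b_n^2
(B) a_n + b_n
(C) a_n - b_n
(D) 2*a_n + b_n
B

Replace a_n by a_{n+1} = b_n and b_n by b_{n+1} = a_n in each option and simplify:
(A) a_n^2 - b_n^2  ->  (b_n)^2 - (a_n)^2 = -a_n^2 + b_n^2   [not conserved]
(B) a_n + b_n  ->  (b_n) + (a_n) = a_n + b_n   [conserved]
(C) a_n - b_n  ->  (b_n) - (a_n) = -a_n + b_n   [not conserved]
(D) 2*a_n + b_n  ->  2*(b_n) + (a_n) = a_n + 2*b_n   [not conserved]

Only (B) a_n + b_n returns to itself after one step, so it is the conserved quantity.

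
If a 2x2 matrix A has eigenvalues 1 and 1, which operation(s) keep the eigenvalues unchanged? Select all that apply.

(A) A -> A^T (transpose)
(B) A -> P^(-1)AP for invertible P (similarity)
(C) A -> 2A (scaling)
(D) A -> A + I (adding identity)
A and B

Eigenvalues are preserved by:
1. Similarity transformations: A -> P^(-1)AP (same characteristic polynomial)
2. Transpose: A^T has the same eigenvalues as A

Eigenvalues are NOT preserved by:
- Adding identity: eigenvalues become 1+1, 1+1
- Scaling: eigenvalues become 2, 2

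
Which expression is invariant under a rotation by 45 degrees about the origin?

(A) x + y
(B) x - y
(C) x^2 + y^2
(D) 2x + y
C

A rotation by 45 degrees sends (x, y) to (sqrt(2)x/2 - sqrt(2)y/2, sqrt(2)x/2 + sqrt(2)y/2).
Substitute the transformed coordinates into each option and compare with the original:
(A) x + y  ->  (sqrt(2)x/2 - sqrt(2)y/2) + (sqrt(2)x/2 + sqrt(2)y/2) = sqrt(2)x   [differs from x + y: not invariant]
(B) x - y  ->  (sqrt(2)x/2 - sqrt(2)y/2) - (sqrt(2)x/2 + sqrt(2)y/2) = -sqrt(2)y   [differs from x - y: not invariant]
(C) x^2 + y^2  ->  (sqrt(2)x/2 - sqrt(2)y/2)^2 + (sqrt(2)x/2 + sqrt(2)y/2)^2 = x^2 + y^2   [equals x^2 + y^2: invariant]
(D) 2x + y  ->  2(sqrt(2)x/2 - sqrt(2)y/2) + (sqrt(2)x/2 + sqrt(2)y/2) = 3sqrt(2)x/2 - sqrt(2)y/2   [differs from 2x + y: not invariant]

Only option (C), x^2 + y^2, is unchanged by the transformation.
Geometrically, x^2 + y^2 is the squared distance from the origin, which every rotation about the origin preserves.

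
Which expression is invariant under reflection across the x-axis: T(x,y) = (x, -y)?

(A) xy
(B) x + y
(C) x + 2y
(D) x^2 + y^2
D

The map is reflection across the x-axis: T(x,y) = (x, -y).
Substitute the transformed coordinates into each option and compare with the original:
(A) xy  ->  (x)(-y) = -xy   [differs from xy: not invariant]
(B) x + y  ->  (x) + (-y) = x - y   [differs from x + y: not invariant]
(C) x + 2y  ->  (x) + 2(-y) = x - 2y   [differs from x + 2y: not invariant]
(D) x^2 + y^2  ->  (x)^2 + (-y)^2 = x^2 + y^2   [equals x^2 + y^2: invariant]

Only option (D), x^2 + y^2, is unchanged by the transformation.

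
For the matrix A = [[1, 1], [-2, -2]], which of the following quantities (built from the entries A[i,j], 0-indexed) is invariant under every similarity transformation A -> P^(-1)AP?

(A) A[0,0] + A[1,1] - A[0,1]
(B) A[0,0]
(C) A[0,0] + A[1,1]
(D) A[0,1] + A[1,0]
C

A[0,0] + A[1,1] is the trace of A. By the cyclic property of the trace, tr(P^(-1)AP) = tr(APP^(-1)) = tr(A), so it is the same for every matrix similar to A.

The other combinations are not similarity invariants. For example, take P = [[1, 1], [0, 1]] (det P = 1), so P^(-1) = [[1, -1], [0, 1]] and
B = P^(-1)AP = [[3, 6], [-2, -4]].
Evaluating each option on A and on B:
(A) A[0,0] + A[1,1] - A[0,1]: -2 for A, -7 for B -> changes
(B) A[0,0]: 1 for A, 3 for B -> changes
(C) A[0,0] + A[1,1]: -1 for A, -1 for B -> unchanged
(D) A[0,1] + A[1,0]: -1 for A, 4 for B -> changes

Only (C) A[0,0] + A[1,1] = -1 survives (and it does so for every P, not just this one), so it is the invariant.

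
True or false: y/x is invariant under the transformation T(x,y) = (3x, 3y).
True

Substitute T(x,y) = (3x, 3y) into the expression and compare with the original.

Original: y/x
After applying T: (3y)/(3x) = y/x

This is identical to the original y/x, so the expression is invariant.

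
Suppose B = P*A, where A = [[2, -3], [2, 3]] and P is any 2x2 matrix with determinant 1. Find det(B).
12

By the multiplicative property of determinants, det(B) = det(P*A) = det(P) * det(A) = det(A),
so the determinant is invariant under multiplication by any determinant-1 matrix; we just need det(A).

det(A) = (2)(3) - (-3)(2) = 6 - (-6) = 12

Therefore det(B) = 1 * 12 = 12.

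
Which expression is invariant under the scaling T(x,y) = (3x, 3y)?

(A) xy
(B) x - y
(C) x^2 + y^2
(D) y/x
D

Under the uniform scaling T(x,y) = (3x, 3y):
Substitute the transformed coordinates into each option and compare with the original:
(A) xy  ->  (3x)(3y) = 9xy   [differs from xy: not invariant]
(B) x - y  ->  (3x) - (3y) = 3x - 3y   [differs from x - y: not invariant]
(C) x^2 + y^2  ->  (3x)^2 + (3y)^2 = 9x^2 + 9y^2   [differs from x^2 + y^2: not invariant]
(D) y/x  ->  (3y)/(3x) = y/x   [equals y/x: invariant]

Only option (D), y/x, is unchanged by the transformation.
The common factor 3 cancels in a ratio of coordinates, while sums, products and sums of squares pick up factors of 3 or 9.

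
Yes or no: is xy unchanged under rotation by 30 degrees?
No

Applying rotation by 30 degrees: x' = x*cos(30 degrees) - y*sin(30 degrees) = sqrt(3)x/2 - y/2, y' = x*sin(30 degrees) + y*cos(30 degrees) = x/2 + sqrt(3)y/2

Substituting into xy:
(sqrt(3)x/2 - y/2)(x/2 + sqrt(3)y/2)
= sqrt(3)x^2/4 + xy/2 - sqrt(3)y^2/4

This differs from the original expression xy, so it is NOT invariant.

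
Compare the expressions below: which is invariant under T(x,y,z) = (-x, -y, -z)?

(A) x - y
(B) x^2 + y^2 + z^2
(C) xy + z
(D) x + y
B

Apply T(x,y,z) = (-x, -y, -z) to each option, i.e. replace (x, y, z) by the transformed coordinates.
Substitute the transformed coordinates into each option and compare with the original:
(A) x - y  ->  (-x) - (-y) = -x + y   [differs from x - y: not invariant]
(B) x^2 + y^2 + z^2  ->  (-x)^2 + (-y)^2 + (-z)^2 = x^2 + y^2 + z^2   [equals x^2 + y^2 + z^2: invariant]
(C) xy + z  ->  (-x)(-y) + (-z) = xy - z   [differs from xy + z: not invariant]
(D) x + y  ->  (-x) + (-y) = -x - y   [differs from x + y: not invariant]

Only option (B), x^2 + y^2 + z^2, is unchanged by the transformation.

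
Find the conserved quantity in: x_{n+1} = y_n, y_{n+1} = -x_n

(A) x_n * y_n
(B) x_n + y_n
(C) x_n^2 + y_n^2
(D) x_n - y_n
C

For the recurrence x_{n+1} = y_n, y_{n+1} = -x_n:

x_{n+1}^2 + y_{n+1}^2 = y_n^2 + (-x_n)^2 = x_n^2 + y_n^2
The sum of squares is conserved (like energy in a harmonic oscillator).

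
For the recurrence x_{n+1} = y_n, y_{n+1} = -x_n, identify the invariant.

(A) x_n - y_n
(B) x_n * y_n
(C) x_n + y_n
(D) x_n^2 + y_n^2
D

For the recurrence x_{n+1} = y_n, y_{n+1} = -x_n:

x_{n+1}^2 + y_{n+1}^2 = y_n^2 + (-x_n)^2 = x_n^2 + y_n^2
The sum of squares is conserved (like energy in a harmonic oscillator).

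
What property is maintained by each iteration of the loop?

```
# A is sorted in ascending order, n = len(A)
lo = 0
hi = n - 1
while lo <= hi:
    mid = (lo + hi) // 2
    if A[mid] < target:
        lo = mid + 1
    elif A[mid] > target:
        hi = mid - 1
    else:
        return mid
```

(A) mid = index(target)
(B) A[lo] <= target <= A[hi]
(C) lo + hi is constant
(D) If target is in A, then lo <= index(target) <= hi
D

A loop invariant must hold before the first iteration and be re-established by every execution of the body.

(D) If target is in A, then lo <= index(target) <= hi: Before the loop [lo, hi] = [0, n-1] covers every index. When A[mid] < target, sortedness puts target strictly to the right of mid, so setting lo = mid + 1 keeps index(target) in [lo, hi]; symmetrically for hi = mid - 1. Hence 'if target is in A then lo <= index(target) <= hi' holds after every iteration, and when lo > hi it proves target is absent.

The other options fail:
(A) mid = index(target): mid is just the current probe; it equals index(target) only on the iteration that returns.
(B) A[lo] <= target <= A[hi]: fails when target is not in A (e.g. target < A[0] already violates it before the loop), so it is not maintained in general.
(C) lo + hi is constant: each iteration moves exactly one of lo, hi, so lo + hi changes (e.g. 0 + (n-1) becomes (mid+1) + (n-1)).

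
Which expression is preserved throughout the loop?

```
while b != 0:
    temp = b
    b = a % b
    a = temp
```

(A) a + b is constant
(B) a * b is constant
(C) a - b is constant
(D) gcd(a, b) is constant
D

A loop invariant must hold before the first iteration and be re-established by every execution of the body.

(D) gcd(a, b) is constant: One iteration replaces (a, b) by (b, a mod b). Since a mod b = a - q*b for an integer q, any common divisor of a and b divides b and a mod b, and conversely; hence gcd(b, a mod b) = gcd(a, b). For instance (26, 7) -> (7, 5) keeps gcd = 1. At exit b = 0 and a = gcd of the original inputs.

The other options fail:
(A) a + b is constant: e.g. (a, b) = (26, 7) -> (7, 5): the sum goes from 33 to 12.
(B) a * b is constant: e.g. (a, b) = (26, 7) -> (7, 5): the product goes from 182 to 35.
(C) a - b is constant: e.g. (a, b) = (26, 7) -> (7, 5): the difference goes from 19 to 2.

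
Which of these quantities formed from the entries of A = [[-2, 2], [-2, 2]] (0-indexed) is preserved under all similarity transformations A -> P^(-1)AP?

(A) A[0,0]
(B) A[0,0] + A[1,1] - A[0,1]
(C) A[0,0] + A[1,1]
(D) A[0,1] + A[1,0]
C

A[0,0] + A[1,1] is the trace of A. By the cyclic property of the trace, tr(P^(-1)AP) = tr(APP^(-1)) = tr(A), so it is the same for every matrix similar to A.

The other combinations are not similarity invariants. For example, take P = [[2, 1], [1, 1]] (det P = 1), so P^(-1) = [[1, -1], [-1, 2]] and
B = P^(-1)AP = [[0, 0], [-2, 0]].
Evaluating each option on A and on B:
(A) A[0,0]: -2 for A, 0 for B -> changes
(B) A[0,0] + A[1,1] - A[0,1]: -2 for A, 0 for B -> changes
(C) A[0,0] + A[1,1]: 0 for A, 0 for B -> unchanged
(D) A[0,1] + A[1,0]: 0 for A, -2 for B -> changes

Only (C) A[0,0] + A[1,1] = 0 survives (and it does so for every P, not just this one), so it is the invariant.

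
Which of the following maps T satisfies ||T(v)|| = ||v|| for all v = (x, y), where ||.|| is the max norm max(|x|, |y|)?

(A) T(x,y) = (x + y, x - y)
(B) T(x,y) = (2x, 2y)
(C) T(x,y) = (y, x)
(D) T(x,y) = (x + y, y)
C

A transformation preserves a norm if ||T(v)|| = ||v|| for every v; a single vector where the norm changes rules an option out.

(A) T(x,y) = (x + y, x - y): v = (1, 1) has norm max(|1|, |1|) = 1, but T(v) = (2, 0) has norm 2 -- not preserved.
(B) T(x,y) = (2x, 2y): v = (1, 0) has norm max(|1|, |0|) = 1, but T(v) = (2, 0) has norm 2 -- not preserved.
(C) T(x,y) = (y, x): preserves the norm -- it only permutes the coordinates and/or flips signs, which leaves max(|x|, |y|) unchanged.
(D) T(x,y) = (x + y, y): v = (1, 1) has norm max(|1|, |1|) = 1, but T(v) = (2, 1) has norm 2 -- not preserved.

Therefore the answer is (C).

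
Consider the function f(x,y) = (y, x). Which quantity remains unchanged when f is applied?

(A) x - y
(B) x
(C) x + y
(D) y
C

For f(x,y) = (y, x):
After applying f: x' = y, y' = x. So x' + y' = y + x = x + y.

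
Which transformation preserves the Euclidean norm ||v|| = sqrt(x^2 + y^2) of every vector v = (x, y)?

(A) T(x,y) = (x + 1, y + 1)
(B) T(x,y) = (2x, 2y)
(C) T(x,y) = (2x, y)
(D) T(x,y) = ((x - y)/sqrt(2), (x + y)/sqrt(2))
D

A transformation preserves a norm if ||T(v)|| = ||v|| for every v; a single vector where the norm changes rules an option out.

(A) T(x,y) = (x + 1, y + 1): v = (1, 0) has norm sqrt((1)^2 + (0)^2) = 1, but T(v) = (2, 1) has norm sqrt(5) -- not preserved.
(B) T(x,y) = (2x, 2y): v = (1, 0) has norm sqrt((1)^2 + (0)^2) = 1, but T(v) = (2, 0) has norm 2 -- not preserved.
(C) T(x,y) = (2x, y): v = (1, 0) has norm sqrt((1)^2 + (0)^2) = 1, but T(v) = (2, 0) has norm 2 -- not preserved.
(D) T(x,y) = ((x - y)/sqrt(2), (x + y)/sqrt(2)): preserves the norm -- it is an orthogonal map (a rotation/reflection), and (sqrt(2)(x - y)/2)^2 + (sqrt(2)(x + y)/2)^2 simplifies to x^2 + y^2.

Therefore the answer is (D).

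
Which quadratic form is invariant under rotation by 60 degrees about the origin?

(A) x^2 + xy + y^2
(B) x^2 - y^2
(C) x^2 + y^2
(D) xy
C

Rotation by 60 degrees sends (x, y) to (x/2 - sqrt(3)y/2, sqrt(3)x/2 + y/2).
Substitute the transformed coordinates into each option and compare with the original:
(A) x^2 + xy + y^2  ->  (x/2 - sqrt(3)y/2)^2 + (x/2 - sqrt(3)y/2)(sqrt(3)x/2 + y/2) + (sqrt(3)x/2 + y/2)^2 = sqrt(3)x^2/4 + x^2 - xy/2 - sqrt(3)y^2/4 + y^2   [differs from x^2 + xy + y^2: not invariant]
(B) x^2 - y^2  ->  (x/2 - sqrt(3)y/2)^2 - (sqrt(3)x/2 + y/2)^2 = -x^2/2 - sqrt(3)xy + y^2/2   [differs from x^2 - y^2: not invariant]
(C) x^2 + y^2  ->  (x/2 - sqrt(3)y/2)^2 + (sqrt(3)x/2 + y/2)^2 = x^2 + y^2   [equals x^2 + y^2: invariant]
(D) xy  ->  (x/2 - sqrt(3)y/2)(sqrt(3)x/2 + y/2) = sqrt(3)x^2/4 - xy/2 - sqrt(3)y^2/4   [differs from xy: not invariant]

Only option (C), x^2 + y^2, is unchanged by the transformation.
x^2 + y^2 is the squared distance from the origin, which rotations preserve.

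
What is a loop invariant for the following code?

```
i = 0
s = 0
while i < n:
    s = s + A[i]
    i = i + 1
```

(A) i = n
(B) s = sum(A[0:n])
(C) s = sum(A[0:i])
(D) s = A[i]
C

A loop invariant must hold before the first iteration and be re-established by every execution of the body.

(C) s = sum(A[0:i]): Initially i = 0 and s = 0 = sum of the empty slice A[0:0]. If s = sum(A[0:i]) holds at the top of an iteration, the body sets s to sum(A[0:i]) + A[i] = sum(A[0:i+1]) and then i to i+1, so s = sum(A[0:i]) holds again. At exit i = n, giving s = sum(A[0:n]).

The other options fail:
(A) i = n: false initially (i = 0); it is the exit condition, not an invariant.
(B) s = sum(A[0:n]): false before the loop (s = 0, not the full sum) -- it only becomes true at exit.
(D) s = A[i]: after the first iteration s = A[0] but i = 1, so s = A[i] compares s with the wrong element (and fails in general).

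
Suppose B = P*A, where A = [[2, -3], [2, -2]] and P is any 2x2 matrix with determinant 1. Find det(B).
2

By the multiplicative property of determinants, det(B) = det(P*A) = det(P) * det(A) = det(A),
so the determinant is invariant under multiplication by any determinant-1 matrix; we just need det(A).

det(A) = (2)(-2) - (-3)(2) = -4 - (-6) = 2

Therefore det(B) = 1 * 2 = 2.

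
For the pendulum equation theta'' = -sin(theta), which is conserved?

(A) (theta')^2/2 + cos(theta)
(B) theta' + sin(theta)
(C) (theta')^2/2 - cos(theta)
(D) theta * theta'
C

A first integral I satisfies dI/dt = 0 along every solution. Differentiate each option and use the equation of motion:
(A) d/dt[(theta')^2/2 + cos(theta)] = theta' theta'' - sin(theta) theta' = -2 theta' sin(theta), not identically 0
(B) d/dt[theta' + sin(theta)] = theta'' + cos(theta) theta' = -sin(theta) + theta' cos(theta), not identically 0
(C) d/dt[(theta')^2/2 - cos(theta)] = theta' theta'' + sin(theta) theta' = theta'(-sin(theta)) + theta' sin(theta) = 0
(D) d/dt[theta * theta'] = (theta')^2 + theta theta'' = (theta')^2 - theta sin(theta), not identically 0

Only (C) has zero time-derivative. This is the total energy: kinetic (theta')^2/2 plus potential -cos(theta).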